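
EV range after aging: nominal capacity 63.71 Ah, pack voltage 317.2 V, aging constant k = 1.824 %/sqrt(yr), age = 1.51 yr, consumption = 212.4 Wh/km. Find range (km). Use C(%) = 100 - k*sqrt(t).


Step 1: capacity retention = 100 - 1.824 * sqrt(1.51) = 100 - 1.824 * 1.2288 = 97.759%
Step 2: C_now = 63.71 * 97.759/100 = 62.282 Ah
Step 3: E_pack = V * C_now = 317.2 * 62.282 = 19756 Wh
Step 4: range = E_pack / consumption = 19756 / 212.4 = 93.01 km

93.01 km


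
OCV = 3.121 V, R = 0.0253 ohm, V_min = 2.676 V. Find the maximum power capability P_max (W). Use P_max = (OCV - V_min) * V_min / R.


dV = OCV - V_min = 0.445 V (so I_max = dV / R)
P_max = dV * V_min / R = 0.445 * 2.676 / 0.0253 = 47.07 W

47.07 W


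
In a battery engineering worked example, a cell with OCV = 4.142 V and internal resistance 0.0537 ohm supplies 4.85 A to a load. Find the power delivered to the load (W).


Step 1: V_terminal = OCV - I*R = 4.142 - 4.85 * 0.0537 = 3.8816 V
Step 2: P_out = V_terminal * I = 3.8816 * 4.85 = 18.83 W

18.83 W


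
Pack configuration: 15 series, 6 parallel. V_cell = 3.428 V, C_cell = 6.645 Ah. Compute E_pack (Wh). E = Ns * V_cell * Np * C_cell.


V_pack = 15 * 3.428 = 51.42 V
C_pack = 6 * 6.645 = 39.87 Ah
E = V_pack * C_pack = 51.42 * 39.87 = 2050 Wh

2050 Wh


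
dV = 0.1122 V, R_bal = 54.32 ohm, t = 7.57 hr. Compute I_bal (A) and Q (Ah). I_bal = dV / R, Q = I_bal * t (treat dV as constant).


I_bal = dV / R = 0.1122 / 54.32 = 0.0020655 A
Q = I_bal * t = 0.0020655 * 7.57 = 0.01564 Ah

I=0.0020655 A, Q=0.01564 Ah


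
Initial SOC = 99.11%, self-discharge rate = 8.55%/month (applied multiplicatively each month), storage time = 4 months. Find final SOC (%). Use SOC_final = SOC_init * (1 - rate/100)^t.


Monthly retention factor = 1 - 8.55/100 = 0.9145
Over 4 months: factor^4 = 0.69941
SOC_final = 99.11 * 0.69941 = 69.32%

69.32%


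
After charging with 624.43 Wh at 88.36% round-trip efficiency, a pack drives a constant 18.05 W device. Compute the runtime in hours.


Step 1: E_discharge = eta/100 * E_charge = 88.36/100 * 624.43 = 551.75 Wh
Step 2: t = E_discharge / P = 551.75 / 18.05 = 30.57 hr

30.57 hr


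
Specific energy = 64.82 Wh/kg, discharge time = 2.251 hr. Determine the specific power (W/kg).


Specific power = 64.82 Wh/kg / 2.251 hr = 28.80 W/kg

28.80 W/kg


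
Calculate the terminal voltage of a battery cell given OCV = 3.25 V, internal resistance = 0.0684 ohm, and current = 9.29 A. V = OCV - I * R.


IR drop = 9.29 * 0.0684 = 0.63544 V
V = 3.25 - 0.63544 = 2.615 V

2.615 V


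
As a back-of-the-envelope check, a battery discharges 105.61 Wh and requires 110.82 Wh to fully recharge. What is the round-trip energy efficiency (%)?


eta_e = E_dis / E_chg * 100 = 105.61 / 110.82 * 100 = 95.30%

95.30%


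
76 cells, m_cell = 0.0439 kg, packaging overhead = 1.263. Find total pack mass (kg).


m_pack = n * m_cell * overhead = 76 * 0.0439 * 1.263 = 4.214 kg

4.214 kg


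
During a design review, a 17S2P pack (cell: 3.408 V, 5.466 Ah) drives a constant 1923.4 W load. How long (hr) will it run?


Step 1: E_pack = Ns * V_cell * Np * C_cell = 17 * 3.408 * 2 * 5.466 = 633.36 Wh
Step 2: t = E_pack / P = 633.36 / 1923.4 = 0.3293 hr

0.3293 hr


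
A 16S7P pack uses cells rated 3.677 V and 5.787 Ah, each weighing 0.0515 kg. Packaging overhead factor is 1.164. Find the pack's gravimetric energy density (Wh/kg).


Step 1: V_pack = 16 * 3.677 = 58.832 V
Step 2: C_pack = 7 * 5.787 = 40.509 Ah
Step 3: E_pack = V_pack * C_pack = 58.832 * 40.509 = 2383.2 Wh
Step 4: m_pack = 16 * 7 * 0.0515 * 1.164 = 6.714 kg
Step 5: ED = E_pack / m_pack = 2383.2 / 6.714 = 355.0 Wh/kg

355.0 Wh/kg


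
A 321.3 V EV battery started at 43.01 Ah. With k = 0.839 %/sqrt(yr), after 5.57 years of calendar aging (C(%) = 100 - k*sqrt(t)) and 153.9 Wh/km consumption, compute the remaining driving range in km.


Step 1: capacity retention = 100 - 0.839 * sqrt(5.57) = 100 - 0.839 * 2.3601 = 98.02%
Step 2: C_now = 43.01 * 98.02/100 = 42.158 Ah
Step 3: E_pack = V * C_now = 321.3 * 42.158 = 13545 Wh
Step 4: range = E_pack / consumption = 13545 / 153.9 = 88.01 km

88.01 km


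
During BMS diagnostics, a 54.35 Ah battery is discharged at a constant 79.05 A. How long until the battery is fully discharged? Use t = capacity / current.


t = capacity / current = 54.35 / 79.05 = 0.6875 hr

0.6875 hr


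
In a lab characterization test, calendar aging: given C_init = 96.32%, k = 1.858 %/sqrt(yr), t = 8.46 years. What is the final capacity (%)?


Step 1: sqrt(8.46 yr) = 2.9086
Step 2: drop = 1.858 * 2.9086 = 5.4042
Step 3: C_final = 96.32 - 5.4042 = 90.92%

90.92%


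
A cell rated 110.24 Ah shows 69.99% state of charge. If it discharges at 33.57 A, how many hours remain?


Step 1: remaining = SOC/100 * C_total = 69.99/100 * 110.24 = 77.157 Ah
Step 2: t = remaining / I = 77.157 / 33.57 = 2.298 hr

2.298 hr


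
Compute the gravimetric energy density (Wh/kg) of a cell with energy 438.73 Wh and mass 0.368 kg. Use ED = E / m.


Specific energy = 438.73 Wh / 0.368 kg = 1192 Wh/kg

1192 Wh/kg


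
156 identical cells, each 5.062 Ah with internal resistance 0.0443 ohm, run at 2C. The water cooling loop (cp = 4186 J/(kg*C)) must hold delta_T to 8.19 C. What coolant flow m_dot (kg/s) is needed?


Step 1: I = 2 * 5.062 = 10.124 A
Step 2: Q_cell = I^2 * R = 10.124^2 * 0.0443 = 4.5405 W
Step 3: Q_total = 156 * 4.5405 = 708.32 W
Step 4: m_dot = Q_total / (cp * dT) = 708.32 / (4186 * 8.19) = 0.02066 kg/s

0.02066 kg/s


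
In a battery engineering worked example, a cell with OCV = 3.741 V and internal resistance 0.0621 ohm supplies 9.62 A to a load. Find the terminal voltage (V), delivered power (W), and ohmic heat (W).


Step 1: V_terminal = OCV - I*R = 3.741 - 9.62 * 0.0621 = 3.1436 V
Step 2: P_out = V_terminal * I = 3.1436 * 9.62 = 30.24 W
Step 3: Q = I^2 * R = 9.62^2 * 0.0621 = 5.747 W

V=3.1436 V, P=30.24 W, Q=5.747 W


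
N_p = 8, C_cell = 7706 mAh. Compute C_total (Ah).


Convert: C_cell = 7706 mAh = 7.706 Ah
C_total = 8 * 7.706 = 61.648 Ah

61.648 Ah


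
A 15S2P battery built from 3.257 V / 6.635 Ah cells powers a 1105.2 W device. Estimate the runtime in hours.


Step 1: E_pack = Ns * V_cell * Np * C_cell = 15 * 3.257 * 2 * 6.635 = 648.31 Wh
Step 2: t = E_pack / P = 648.31 / 1105.2 = 0.5866 hr

0.5866 hr


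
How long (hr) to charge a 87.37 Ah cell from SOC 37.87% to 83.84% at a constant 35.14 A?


Step 1: dSOC = 83.84% - 37.87% = 45.97%
Step 2: delta_Ah = 87.37 * 45.97 / 100 = 40.164 Ah
Step 3: t = 40.164 / 35.14 = 1.143 hr

1.143 hr


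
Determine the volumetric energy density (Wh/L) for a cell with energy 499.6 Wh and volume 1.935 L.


ED = E / V = 499.6 / 1.935 = 258.2 Wh/L

258.2 Wh/L


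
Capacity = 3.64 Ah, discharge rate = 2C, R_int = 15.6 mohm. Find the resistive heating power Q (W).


Convert: R = 15.6 mohm = 0.0156 ohm
Step 1: I = C_rate * capacity = 2 * 3.64 = 7.28 A
Step 2: Q = I^2 * R = 7.28^2 * 0.0156 = 52.998 * 0.0156 = 0.8268 W

0.8268 W


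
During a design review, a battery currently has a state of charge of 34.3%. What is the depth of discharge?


DOD = 100 - SOC = 100 - 34.3 = 65.7%

65.7%


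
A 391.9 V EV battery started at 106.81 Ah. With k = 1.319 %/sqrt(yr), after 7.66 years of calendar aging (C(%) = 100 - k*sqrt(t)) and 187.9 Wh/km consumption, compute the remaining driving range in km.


Step 1: capacity retention = 100 - 1.319 * sqrt(7.66) = 100 - 1.319 * 2.7677 = 96.349%
Step 2: C_now = 106.81 * 96.349/100 = 102.91 Ah
Step 3: E_pack = V * C_now = 391.9 * 102.91 = 40330 Wh
Step 4: range = E_pack / consumption = 40330 / 187.9 = 214.6 km

214.6 km


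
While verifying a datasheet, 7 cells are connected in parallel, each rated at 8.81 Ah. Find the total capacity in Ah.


Parallel capacities add: 7 * 8.81 Ah = 61.67 Ah

61.67 Ah


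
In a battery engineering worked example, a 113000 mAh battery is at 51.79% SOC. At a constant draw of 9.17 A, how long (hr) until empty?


Convert: C_total = 113000 mAh = 113 Ah
Step 1: remaining = SOC/100 * C_total = 51.79/100 * 113 = 58.523 Ah
Step 2: t = remaining / I = 58.523 / 9.17 = 6.382 hr

6.382 hr


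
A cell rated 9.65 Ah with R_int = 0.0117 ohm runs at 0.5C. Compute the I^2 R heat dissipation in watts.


Step 1: I = C_rate * capacity = 0.5 * 9.65 = 4.825 A
Step 2: Q = I^2 * R = 4.825^2 * 0.0117 = 23.281 * 0.0117 = 0.2724 W

0.2724 W


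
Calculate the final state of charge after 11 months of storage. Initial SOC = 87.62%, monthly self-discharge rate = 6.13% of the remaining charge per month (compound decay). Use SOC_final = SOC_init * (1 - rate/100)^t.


decay = (1 - 6.13/100)^11 = 0.49865
SOC_final = 87.62 * 0.49865 = 43.69%

43.69%


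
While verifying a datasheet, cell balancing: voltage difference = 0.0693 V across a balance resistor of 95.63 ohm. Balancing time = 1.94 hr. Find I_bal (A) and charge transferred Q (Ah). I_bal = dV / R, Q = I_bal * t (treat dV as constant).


I_bal = dV / R = 0.0693 / 95.63 = 7.2467e-04 A
Q = I_bal * t = 7.2467e-04 * 1.94 = 0.001406 Ah

I=7.2467e-04 A, Q=0.001406 Ah


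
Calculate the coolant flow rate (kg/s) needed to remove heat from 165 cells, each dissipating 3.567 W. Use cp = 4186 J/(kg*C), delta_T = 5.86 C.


Q_total = 165 * 3.567 = 588.56 W
m_dot = Q_total / (cp * dT) = 588.56 / (4186 * 5.86) = 0.02399 kg/s

0.02399 kg/s


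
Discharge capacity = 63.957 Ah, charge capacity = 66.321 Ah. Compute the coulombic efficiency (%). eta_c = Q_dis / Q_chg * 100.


Coulombic efficiency = 63.957/66.321 * 100% = 96.44%

96.44%


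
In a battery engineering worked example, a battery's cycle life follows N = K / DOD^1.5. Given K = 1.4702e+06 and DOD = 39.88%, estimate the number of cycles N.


Step 1: DOD^1.5 = 39.88^1.5 = 251.84
Step 2: N = 1.4702e+06 / 251.84 = 5838 cycles

5838 cycles


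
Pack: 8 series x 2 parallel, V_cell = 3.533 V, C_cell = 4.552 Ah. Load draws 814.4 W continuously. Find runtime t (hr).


Step 1: E_pack = Ns * V_cell * Np * C_cell = 8 * 3.533 * 2 * 4.552 = 257.32 Wh
Step 2: t = E_pack / P = 257.32 / 814.4 = 0.3160 hr

0.3160 hr


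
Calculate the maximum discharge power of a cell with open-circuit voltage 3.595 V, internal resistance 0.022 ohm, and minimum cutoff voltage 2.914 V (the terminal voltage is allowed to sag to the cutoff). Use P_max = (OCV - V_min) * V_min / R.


P_max = (OCV - V_min) * V_min / R = (3.595 - 2.914) * 2.914 / 0.022 = 0.681 * 2.914 / 0.022 = 90.20 W

90.20 W


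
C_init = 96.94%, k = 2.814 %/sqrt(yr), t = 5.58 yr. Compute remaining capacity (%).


Step 1: sqrt(5.58 yr) = 2.3622
Step 2: drop = 2.814 * 2.3622 = 6.6472
Step 3: C_final = 96.94 - 6.6472 = 90.29%

90.29%


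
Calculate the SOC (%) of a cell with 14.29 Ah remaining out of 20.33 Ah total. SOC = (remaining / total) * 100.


SOC% = 14.29 / 20.33 * 100 = 70.29%

70.29%


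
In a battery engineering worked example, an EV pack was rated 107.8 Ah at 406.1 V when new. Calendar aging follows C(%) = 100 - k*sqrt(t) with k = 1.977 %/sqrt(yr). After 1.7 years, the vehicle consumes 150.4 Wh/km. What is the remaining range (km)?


Step 1: capacity retention = 100 - 1.977 * sqrt(1.7) = 100 - 1.977 * 1.3038 = 97.422%
Step 2: C_now = 107.8 * 97.422/100 = 105.02 Ah
Step 3: E_pack = V * C_now = 406.1 * 105.02 = 42649 Wh
Step 4: range = E_pack / consumption = 42649 / 150.4 = 283.6 km

283.6 km


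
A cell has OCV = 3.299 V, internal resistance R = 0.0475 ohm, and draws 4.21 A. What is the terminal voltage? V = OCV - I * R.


V = OCV - I*R = 3.299 - 4.21 * 0.0475 = 3.099 V

3.099 V


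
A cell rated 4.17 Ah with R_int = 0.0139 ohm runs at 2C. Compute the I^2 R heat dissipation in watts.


Step 1: I = C_rate * capacity = 2 * 4.17 = 8.34 A
Step 2: Q = I^2 * R = 8.34^2 * 0.0139 = 69.556 * 0.0139 = 0.9668 W

0.9668 W


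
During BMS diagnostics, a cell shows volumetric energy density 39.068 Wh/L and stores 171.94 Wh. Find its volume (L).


V = E / ED = 171.94 / 39.068 = 4.401 L

4.401 L


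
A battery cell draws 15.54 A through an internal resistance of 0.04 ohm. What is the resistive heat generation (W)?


Q = I^2 * R = 15.54^2 * 0.04 = 9.660 W

9.660 W


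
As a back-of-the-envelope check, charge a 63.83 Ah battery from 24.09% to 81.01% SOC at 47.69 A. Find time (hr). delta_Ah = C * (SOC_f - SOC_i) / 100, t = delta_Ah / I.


delta_Ah = 63.83 * (81.01 - 24.09) / 100 = 36.332 Ah
t = delta_Ah / I = 36.332 / 47.69 = 0.7618 hr

0.7618 hr


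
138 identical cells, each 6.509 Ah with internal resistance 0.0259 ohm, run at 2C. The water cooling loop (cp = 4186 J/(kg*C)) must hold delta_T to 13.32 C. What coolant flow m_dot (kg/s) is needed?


Step 1: I = 2 * 6.509 = 13.018 A
Step 2: Q_cell = I^2 * R = 13.018^2 * 0.0259 = 4.3892 W
Step 3: Q_total = 138 * 4.3892 = 605.71 W
Step 4: m_dot = Q_total / (cp * dT) = 605.71 / (4186 * 13.32) = 0.01086 kg/s

0.01086 kg/s


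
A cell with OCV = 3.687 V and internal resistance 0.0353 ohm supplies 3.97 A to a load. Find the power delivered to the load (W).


Step 1: V_terminal = OCV - I*R = 3.687 - 3.97 * 0.0353 = 3.5469 V
Step 2: P_out = V_terminal * I = 3.5469 * 3.97 = 14.08 W

14.08 W


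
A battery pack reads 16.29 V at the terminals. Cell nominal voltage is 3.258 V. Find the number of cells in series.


Rearranging: n = V_pack / V_cell = 16.29 / 3.258 = 5 cells

5


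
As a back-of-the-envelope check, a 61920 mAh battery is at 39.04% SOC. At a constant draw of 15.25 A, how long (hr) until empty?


Convert: C_total = 61920 mAh = 61.92 Ah
Step 1: remaining = SOC/100 * C_total = 39.04/100 * 61.92 = 24.174 Ah
Step 2: t = remaining / I = 24.174 / 15.25 = 1.585 hr

1.585 hr


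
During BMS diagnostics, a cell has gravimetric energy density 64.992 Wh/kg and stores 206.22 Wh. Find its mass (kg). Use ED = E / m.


m = E / ED = 206.22 / 64.992 = 3.173 kg

3.173 kg


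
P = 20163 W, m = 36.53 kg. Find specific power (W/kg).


Specific power = 20163 W / 36.53 kg = 552.0 W/kg

552.0 W/kg


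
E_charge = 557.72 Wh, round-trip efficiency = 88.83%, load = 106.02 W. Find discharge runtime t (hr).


Step 1: E_discharge = eta/100 * E_charge = 88.83/100 * 557.72 = 495.42 Wh
Step 2: t = E_discharge / P = 495.42 / 106.02 = 4.673 hr

4.673 hr


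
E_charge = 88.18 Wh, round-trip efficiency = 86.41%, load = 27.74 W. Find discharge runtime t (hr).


Step 1: E_discharge = eta/100 * E_charge = 86.41/100 * 88.18 = 76.196 Wh
Step 2: t = E_discharge / P = 76.196 / 27.74 = 2.747 hr

2.747 hr


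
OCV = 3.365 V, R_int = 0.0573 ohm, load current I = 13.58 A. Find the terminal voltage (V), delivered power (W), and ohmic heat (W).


Step 1: V_terminal = OCV - I*R = 3.365 - 13.58 * 0.0573 = 2.5869 V
Step 2: P_out = V_terminal * I = 2.5869 * 13.58 = 35.13 W
Step 3: Q = I^2 * R = 13.58^2 * 0.0573 = 10.57 W

V=2.5869 V, P=35.13 W, Q=10.57 W


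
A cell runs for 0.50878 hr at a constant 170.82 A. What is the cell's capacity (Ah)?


C = I * t = 170.82 * 0.50878 = 86.91 Ah

86.91 Ah


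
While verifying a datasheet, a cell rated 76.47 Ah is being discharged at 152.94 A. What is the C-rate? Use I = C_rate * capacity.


C_rate = I / capacity = 152.94 / 76.47 = 2C

2C


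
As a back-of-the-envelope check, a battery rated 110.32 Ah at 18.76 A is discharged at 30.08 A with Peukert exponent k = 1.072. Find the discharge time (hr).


Step 1: t_rated = C / I_rated = 110.32 / 18.76 = 5.8806 hr
Step 2: ratio = 18.76 / 30.08 = 0.62367
Step 3: ratio^k = 0.62367^1.072 = 0.60283
Step 4: t = t_rated * ratio^k = 5.8806 * 0.60283 = 3.545 hr

3.545 hr


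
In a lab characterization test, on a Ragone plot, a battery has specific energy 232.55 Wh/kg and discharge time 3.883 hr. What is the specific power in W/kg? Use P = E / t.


P_specific = E / t = 232.55 / 3.883 = 59.89 W/kg

59.89 W/kg


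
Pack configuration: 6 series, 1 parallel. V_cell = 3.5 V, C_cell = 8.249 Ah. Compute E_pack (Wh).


V_pack = 6 * 3.5 = 21 V
C_pack = 1 * 8.249 = 8.249 Ah
E = V_pack * C_pack = 21 * 8.249 = 173.2 Wh

173.2 Wh


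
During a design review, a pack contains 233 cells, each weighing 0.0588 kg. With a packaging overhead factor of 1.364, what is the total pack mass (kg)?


Cell mass sum = 233 * 0.0588 = 13.7 kg
With overhead 1.364: m_pack = 13.7 * 1.364 = 18.69 kg

18.69 kg


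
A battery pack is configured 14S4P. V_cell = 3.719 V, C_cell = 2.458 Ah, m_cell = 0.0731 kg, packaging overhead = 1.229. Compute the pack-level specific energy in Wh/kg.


Step 1: V_pack = 14 * 3.719 = 52.066 V
Step 2: C_pack = 4 * 2.458 = 9.832 Ah
Step 3: E_pack = V_pack * C_pack = 52.066 * 9.832 = 511.91 Wh
Step 4: m_pack = 14 * 4 * 0.0731 * 1.229 = 5.031 kg
Step 5: ED = E_pack / m_pack = 511.91 / 5.031 = 101.8 Wh/kg

101.8 Wh/kg


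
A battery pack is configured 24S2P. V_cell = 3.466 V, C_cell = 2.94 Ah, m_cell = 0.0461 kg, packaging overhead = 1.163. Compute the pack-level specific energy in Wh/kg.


Step 1: V_pack = 24 * 3.466 = 83.184 V
Step 2: C_pack = 2 * 2.94 = 5.88 Ah
Step 3: E_pack = V_pack * C_pack = 83.184 * 5.88 = 489.12 Wh
Step 4: m_pack = 24 * 2 * 0.0461 * 1.163 = 2.5735 kg
Step 5: ED = E_pack / m_pack = 489.12 / 2.5735 = 190.1 Wh/kg

190.1 Wh/kg


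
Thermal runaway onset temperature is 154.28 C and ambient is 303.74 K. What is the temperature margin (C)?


Convert: T_ambient = 303.74 K = 30.59 C
margin = 154.28 - 30.59 = 123.69 C

123.69 C


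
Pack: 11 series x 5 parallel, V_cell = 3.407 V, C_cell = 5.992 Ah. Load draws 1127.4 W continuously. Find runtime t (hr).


Step 1: E_pack = Ns * V_cell * Np * C_cell = 11 * 3.407 * 5 * 5.992 = 1122.8 Wh
Step 2: t = E_pack / P = 1122.8 / 1127.4 = 0.9959 hr

0.9959 hr


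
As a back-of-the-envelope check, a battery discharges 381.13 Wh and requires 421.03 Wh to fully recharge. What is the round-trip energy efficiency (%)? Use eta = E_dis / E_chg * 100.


Round-trip efficiency = 381.13/421.03 * 100% = 90.52%

90.52%


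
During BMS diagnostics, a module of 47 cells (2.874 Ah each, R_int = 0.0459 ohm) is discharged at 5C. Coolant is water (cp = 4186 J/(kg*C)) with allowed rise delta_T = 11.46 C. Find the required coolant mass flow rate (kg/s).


Step 1: I = 5 * 2.874 = 14.37 A
Step 2: Q_cell = I^2 * R = 14.37^2 * 0.0459 = 9.4782 W
Step 3: Q_total = 47 * 9.4782 = 445.48 W
Step 4: m_dot = Q_total / (cp * dT) = 445.48 / (4186 * 11.46) = 0.009286 kg/s

0.009286 kg/s


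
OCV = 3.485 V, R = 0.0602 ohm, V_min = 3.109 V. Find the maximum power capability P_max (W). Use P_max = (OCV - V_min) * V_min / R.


P_max = (OCV - V_min) * V_min / R = (3.485 - 3.109) * 3.109 / 0.0602 = 0.376 * 3.109 / 0.0602 = 19.42 W

19.42 W


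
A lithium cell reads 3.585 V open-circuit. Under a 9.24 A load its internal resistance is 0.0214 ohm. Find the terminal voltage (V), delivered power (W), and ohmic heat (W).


Step 1: V_terminal = OCV - I*R = 3.585 - 9.24 * 0.0214 = 3.3873 V
Step 2: P_out = V_terminal * I = 3.3873 * 9.24 = 31.30 W
Step 3: Q = I^2 * R = 9.24^2 * 0.0214 = 1.827 W

V=3.3873 V, P=31.30 W, Q=1.827 W


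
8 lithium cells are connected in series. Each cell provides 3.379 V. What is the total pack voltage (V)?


With 8 cells in series at 3.379 V each, V_pack = 27.032 V

27.032 V


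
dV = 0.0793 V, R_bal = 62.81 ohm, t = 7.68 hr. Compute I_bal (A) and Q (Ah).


I_bal = dV / R = 0.0793 / 62.81 = 0.0012625 A
Q = I_bal * t = 0.0012625 * 7.68 = 0.009696 Ah

I=0.0012625 A, Q=0.009696 Ah


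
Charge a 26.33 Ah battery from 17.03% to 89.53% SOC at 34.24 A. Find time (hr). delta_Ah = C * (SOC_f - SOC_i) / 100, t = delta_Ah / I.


Step 1: dSOC = 89.53% - 17.03% = 72.5%
Step 2: delta_Ah = 26.33 * 72.5 / 100 = 19.089 Ah
Step 3: t = 19.089 / 34.24 = 0.5575 hr

0.5575 hr


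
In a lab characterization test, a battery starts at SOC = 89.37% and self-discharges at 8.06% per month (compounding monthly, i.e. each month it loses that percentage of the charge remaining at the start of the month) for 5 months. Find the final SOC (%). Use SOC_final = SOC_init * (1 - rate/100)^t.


decay = (1 - 8.06/100)^5 = 0.65694
SOC_final = 89.37 * 0.65694 = 58.71%

58.71%


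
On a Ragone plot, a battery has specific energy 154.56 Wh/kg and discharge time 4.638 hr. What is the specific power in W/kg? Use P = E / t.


P_specific = E / t = 154.56 / 4.638 = 33.32 W/kg

33.32 W/kg


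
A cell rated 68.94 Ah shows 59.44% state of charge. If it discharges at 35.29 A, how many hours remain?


Step 1: remaining = SOC/100 * C_total = 59.44/100 * 68.94 = 40.978 Ah
Step 2: t = remaining / I = 40.978 / 35.29 = 1.161 hr

1.161 hr


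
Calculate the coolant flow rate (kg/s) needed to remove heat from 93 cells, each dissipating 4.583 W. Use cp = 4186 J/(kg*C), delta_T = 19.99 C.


Q_total = 93 * 4.583 = 426.22 W
m_dot = Q_total / (cp * dT) = 426.22 / (4186 * 19.99) = 0.005094 kg/s

0.005094 kg/s


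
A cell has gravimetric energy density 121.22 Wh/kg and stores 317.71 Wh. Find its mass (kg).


m = E / ED = 317.71 / 121.22 = 2.621 kg

2.621 kg


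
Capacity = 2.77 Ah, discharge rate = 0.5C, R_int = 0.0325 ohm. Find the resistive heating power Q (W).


Step 1: I = C_rate * capacity = 0.5 * 2.77 = 1.385 A
Step 2: Q = I^2 * R = 1.385^2 * 0.0325 = 1.9182 * 0.0325 = 0.06234 W

0.06234 W


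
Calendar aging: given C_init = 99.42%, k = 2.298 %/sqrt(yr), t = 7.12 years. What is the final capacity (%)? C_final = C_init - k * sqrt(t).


Step 1: sqrt(7.12 yr) = 2.6683
Step 2: drop = 2.298 * 2.6683 = 6.1318
Step 3: C_final = 99.42 - 6.1318 = 93.29%

93.29%


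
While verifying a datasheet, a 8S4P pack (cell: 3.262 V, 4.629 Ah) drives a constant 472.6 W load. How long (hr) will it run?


Step 1: E_pack = Ns * V_cell * Np * C_cell = 8 * 3.262 * 4 * 4.629 = 483.19 Wh
Step 2: t = E_pack / P = 483.19 / 472.6 = 1.022 hr

1.022 hr


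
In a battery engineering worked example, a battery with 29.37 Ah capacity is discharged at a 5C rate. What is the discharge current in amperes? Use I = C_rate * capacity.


At 5C: I = 5 * 29.37 Ah = 146.85 A

146.85 A


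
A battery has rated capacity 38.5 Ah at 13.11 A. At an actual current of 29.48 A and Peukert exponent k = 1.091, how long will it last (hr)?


t_rated = C / I_rated = 38.5 / 13.11 = 2.9367 hr
(I_rated/I)^k = (0.44471)^1.091 = 0.4131
t = t_rated * (I_rated/I)^k = 2.9367 * 0.4131 = 1.213 hr

1.213 hr


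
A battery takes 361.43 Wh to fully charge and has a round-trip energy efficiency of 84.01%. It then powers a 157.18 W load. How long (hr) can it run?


Step 1: E_discharge = eta/100 * E_charge = 84.01/100 * 361.43 = 303.64 Wh
Step 2: t = E_discharge / P = 303.64 / 157.18 = 1.932 hr

1.932 hr


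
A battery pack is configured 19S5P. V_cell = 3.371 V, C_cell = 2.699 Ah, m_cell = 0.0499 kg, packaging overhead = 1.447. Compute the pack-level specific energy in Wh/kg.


Step 1: V_pack = 19 * 3.371 = 64.049 V
Step 2: C_pack = 5 * 2.699 = 13.495 Ah
Step 3: E_pack = V_pack * C_pack = 64.049 * 13.495 = 864.34 Wh
Step 4: m_pack = 19 * 5 * 0.0499 * 1.447 = 6.8595 kg
Step 5: ED = E_pack / m_pack = 864.34 / 6.8595 = 126.0 Wh/kg

126.0 Wh/kg


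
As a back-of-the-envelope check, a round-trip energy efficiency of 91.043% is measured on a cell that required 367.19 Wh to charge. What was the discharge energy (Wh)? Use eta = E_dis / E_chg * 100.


E_dis = eta/100 * E_chg = 91.043/100 * 367.19 = 334.3 Wh

334.3 Wh


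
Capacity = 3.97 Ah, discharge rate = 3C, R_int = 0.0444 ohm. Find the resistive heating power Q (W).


Step 1: I = C_rate * capacity = 3 * 3.97 = 11.91 A
Step 2: Q = I^2 * R = 11.91^2 * 0.0444 = 141.85 * 0.0444 = 6.298 W

6.298 W


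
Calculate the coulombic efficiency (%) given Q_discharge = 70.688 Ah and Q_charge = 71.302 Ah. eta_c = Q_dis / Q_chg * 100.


eta_c = Q_dis / Q_chg * 100 = 70.688 / 71.302 * 100 = 99.14%

99.14%


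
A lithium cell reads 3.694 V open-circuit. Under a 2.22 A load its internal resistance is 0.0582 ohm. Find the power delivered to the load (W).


Step 1: V_terminal = OCV - I*R = 3.694 - 2.22 * 0.0582 = 3.5648 V
Step 2: P_out = V_terminal * I = 3.5648 * 2.22 = 7.914 W

7.914 W


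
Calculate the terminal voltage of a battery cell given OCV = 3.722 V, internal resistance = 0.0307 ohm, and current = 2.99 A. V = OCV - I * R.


IR drop = 2.99 * 0.0307 = 0.091793 V
V = 3.722 - 0.091793 = 3.630 V

3.630 V


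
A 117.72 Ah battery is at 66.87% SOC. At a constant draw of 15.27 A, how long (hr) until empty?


Step 1: remaining = SOC/100 * C_total = 66.87/100 * 117.72 = 78.719 Ah
Step 2: t = remaining / I = 78.719 / 15.27 = 5.155 hr

5.155 hr


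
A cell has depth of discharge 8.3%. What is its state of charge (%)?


SOC = 100 - DOD = 100 - 8.3 = 91.7%

91.7%


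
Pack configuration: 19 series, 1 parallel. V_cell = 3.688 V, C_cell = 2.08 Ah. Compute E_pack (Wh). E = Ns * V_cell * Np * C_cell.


V_pack = 19 * 3.688 = 70.072 V
C_pack = 1 * 2.08 = 2.08 Ah
E = V_pack * C_pack = 70.072 * 2.08 = 145.7 Wh

145.7 Wh


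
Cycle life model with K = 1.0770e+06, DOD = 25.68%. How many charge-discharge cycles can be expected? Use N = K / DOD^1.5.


DOD^1.5 = 130.13
N = K / DOD^1.5 = 1.0770e+06 / 130.13 = 8276

8276 cycles


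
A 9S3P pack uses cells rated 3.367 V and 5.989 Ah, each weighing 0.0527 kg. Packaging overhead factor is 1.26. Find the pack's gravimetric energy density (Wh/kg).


Step 1: V_pack = 9 * 3.367 = 30.303 V
Step 2: C_pack = 3 * 5.989 = 17.967 Ah
Step 3: E_pack = V_pack * C_pack = 30.303 * 17.967 = 544.45 Wh
Step 4: m_pack = 9 * 3 * 0.0527 * 1.26 = 1.7929 kg
Step 5: ED = E_pack / m_pack = 544.45 / 1.7929 = 303.7 Wh/kg

303.7 Wh/kg


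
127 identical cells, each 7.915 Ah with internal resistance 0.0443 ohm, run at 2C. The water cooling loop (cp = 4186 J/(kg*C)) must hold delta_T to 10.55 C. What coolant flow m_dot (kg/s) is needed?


Step 1: I = 2 * 7.915 = 15.83 A
Step 2: Q_cell = I^2 * R = 15.83^2 * 0.0443 = 11.101 W
Step 3: Q_total = 127 * 11.101 = 1409.8 W
Step 4: m_dot = Q_total / (cp * dT) = 1409.8 / (4186 * 10.55) = 0.03192 kg/s

0.03192 kg/s


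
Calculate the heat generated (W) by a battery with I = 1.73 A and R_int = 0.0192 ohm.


I^2 = 2.9929
Q = 2.9929 * 0.0192 = 0.05746 W

0.05746 W


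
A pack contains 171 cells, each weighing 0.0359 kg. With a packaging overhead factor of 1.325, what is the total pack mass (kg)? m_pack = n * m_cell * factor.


Cell mass sum = 171 * 0.0359 = 6.1389 kg
With overhead 1.325: m_pack = 6.1389 * 1.325 = 8.134 kg

8.134 kg


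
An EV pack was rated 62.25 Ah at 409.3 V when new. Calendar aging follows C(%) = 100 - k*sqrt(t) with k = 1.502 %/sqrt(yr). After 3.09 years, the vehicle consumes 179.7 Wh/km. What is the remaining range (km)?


Step 1: capacity retention = 100 - 1.502 * sqrt(3.09) = 100 - 1.502 * 1.7578 = 97.36%
Step 2: C_now = 62.25 * 97.36/100 = 60.607 Ah
Step 3: E_pack = V * C_now = 409.3 * 60.607 = 24806 Wh
Step 4: range = E_pack / consumption = 24806 / 179.7 = 138.0 km

138.0 km


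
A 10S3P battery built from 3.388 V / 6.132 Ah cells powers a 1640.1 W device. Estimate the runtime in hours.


Step 1: E_pack = Ns * V_cell * Np * C_cell = 10 * 3.388 * 3 * 6.132 = 623.26 Wh
Step 2: t = E_pack / P = 623.26 / 1640.1 = 0.3800 hr

0.3800 hr


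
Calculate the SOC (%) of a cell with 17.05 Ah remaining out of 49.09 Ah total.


SOC% = 17.05 / 49.09 * 100 = 34.73%

34.73%


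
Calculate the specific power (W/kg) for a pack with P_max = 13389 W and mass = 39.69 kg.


SP = P / m = 13389 / 39.69 = 337.3 W/kg

337.3 W/kg


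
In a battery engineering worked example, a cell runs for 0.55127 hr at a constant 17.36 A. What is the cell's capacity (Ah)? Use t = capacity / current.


C = I * t = 17.36 * 0.55127 = 9.570 Ah

9.570 Ah


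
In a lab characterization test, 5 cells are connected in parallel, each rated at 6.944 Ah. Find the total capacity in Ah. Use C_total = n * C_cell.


C_total = 5 * 6.944 = 34.72 Ah

34.72 Ah


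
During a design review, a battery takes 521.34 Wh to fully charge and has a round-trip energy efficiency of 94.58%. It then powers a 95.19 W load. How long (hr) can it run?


Step 1: E_discharge = eta/100 * E_charge = 94.58/100 * 521.34 = 493.08 Wh
Step 2: t = E_discharge / P = 493.08 / 95.19 = 5.180 hr

5.180 hr


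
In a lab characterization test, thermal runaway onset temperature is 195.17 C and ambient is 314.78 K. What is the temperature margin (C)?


Convert: T_ambient = 314.78 K = 41.63 C
margin = 195.17 - 41.63 = 153.54 C

153.54 C


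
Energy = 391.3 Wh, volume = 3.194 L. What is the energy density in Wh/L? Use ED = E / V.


ED = E / V = 391.3 / 3.194 = 122.5 Wh/L

122.5 Wh/L


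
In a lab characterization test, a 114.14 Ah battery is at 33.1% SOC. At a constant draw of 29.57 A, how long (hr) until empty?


Step 1: remaining = SOC/100 * C_total = 33.1/100 * 114.14 = 37.78 Ah
Step 2: t = remaining / I = 37.78 / 29.57 = 1.278 hr

1.278 hr


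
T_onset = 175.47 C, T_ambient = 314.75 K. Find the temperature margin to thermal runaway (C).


Convert: T_ambient = 314.75 K = 41.6 C
margin = 175.47 - 41.6 = 133.87 C

133.87 C


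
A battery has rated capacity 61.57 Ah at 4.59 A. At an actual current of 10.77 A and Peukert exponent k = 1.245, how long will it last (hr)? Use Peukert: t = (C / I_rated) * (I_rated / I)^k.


Step 1: t_rated = C / I_rated = 61.57 / 4.59 = 13.414 hr
Step 2: ratio = 4.59 / 10.77 = 0.42618
Step 3: ratio^k = 0.42618^1.245 = 0.34581
Step 4: t = t_rated * ratio^k = 13.414 * 0.34581 = 4.639 hr

4.639 hr


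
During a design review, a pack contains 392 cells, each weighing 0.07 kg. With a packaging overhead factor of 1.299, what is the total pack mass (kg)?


Cell mass sum = 392 * 0.07 = 27.44 kg
With overhead 1.299: m_pack = 27.44 * 1.299 = 35.64 kg

35.64 kg


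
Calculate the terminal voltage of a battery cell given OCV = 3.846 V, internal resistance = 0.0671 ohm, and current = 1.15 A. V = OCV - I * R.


V = OCV - I*R = 3.846 - 1.15 * 0.0671 = 3.769 V

3.769 V


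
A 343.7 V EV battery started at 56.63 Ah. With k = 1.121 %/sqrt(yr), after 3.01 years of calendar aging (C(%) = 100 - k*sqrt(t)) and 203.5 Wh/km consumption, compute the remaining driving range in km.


Step 1: capacity retention = 100 - 1.121 * sqrt(3.01) = 100 - 1.121 * 1.7349 = 98.055%
Step 2: C_now = 56.63 * 98.055/100 = 55.529 Ah
Step 3: E_pack = V * C_now = 343.7 * 55.529 = 19085 Wh
Step 4: range = E_pack / consumption = 19085 / 203.5 = 93.78 km

93.78 km


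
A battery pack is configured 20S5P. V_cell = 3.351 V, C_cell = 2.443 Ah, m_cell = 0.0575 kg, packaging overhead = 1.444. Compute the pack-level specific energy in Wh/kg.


Step 1: V_pack = 20 * 3.351 = 67.02 V
Step 2: C_pack = 5 * 2.443 = 12.215 Ah
Step 3: E_pack = V_pack * C_pack = 67.02 * 12.215 = 818.65 Wh
Step 4: m_pack = 20 * 5 * 0.0575 * 1.444 = 8.303 kg
Step 5: ED = E_pack / m_pack = 818.65 / 8.303 = 98.60 Wh/kg

98.60 Wh/kg


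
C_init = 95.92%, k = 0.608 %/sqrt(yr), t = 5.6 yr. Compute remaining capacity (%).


sqrt(t) = sqrt(5.6) = 2.3664
C_final = 95.92 - 0.608 * 2.3664 = 94.48%

94.48%


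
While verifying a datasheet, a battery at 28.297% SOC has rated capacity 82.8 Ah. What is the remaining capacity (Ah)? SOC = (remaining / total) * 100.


remaining = SOC / 100 * total = 28.297 / 100 * 82.8 = 23.43 Ah

23.43 Ah


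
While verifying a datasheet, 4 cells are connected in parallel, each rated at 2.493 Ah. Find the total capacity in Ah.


C_total = 4 * 2.493 = 9.972 Ah

9.972 Ah


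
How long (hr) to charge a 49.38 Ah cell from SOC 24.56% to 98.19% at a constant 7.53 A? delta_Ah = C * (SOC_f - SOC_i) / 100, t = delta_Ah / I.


delta_Ah = 49.38 * (98.19 - 24.56) / 100 = 36.358 Ah
t = delta_Ah / I = 36.358 / 7.53 = 4.828 hr

4.828 hr


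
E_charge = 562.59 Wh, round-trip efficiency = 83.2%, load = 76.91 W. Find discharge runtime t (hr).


Step 1: E_discharge = eta/100 * E_charge = 83.2/100 * 562.59 = 468.07 Wh
Step 2: t = E_discharge / P = 468.07 / 76.91 = 6.086 hr

6.086 hr


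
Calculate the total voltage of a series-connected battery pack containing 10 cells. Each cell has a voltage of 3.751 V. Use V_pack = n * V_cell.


V_pack = n * V_cell = 10 * 3.751 = 37.51 V

37.51 V


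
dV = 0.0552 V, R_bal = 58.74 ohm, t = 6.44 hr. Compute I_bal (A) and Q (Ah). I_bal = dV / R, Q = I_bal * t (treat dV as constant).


First, Ohm's law: I_bal = 0.0552 V / 58.74 ohm = 9.3973e-04 A
Then Q = I * t = 9.3973e-04 A * 6.44 hr = 0.006052 Ah

I=9.3973e-04 A, Q=0.006052 Ah


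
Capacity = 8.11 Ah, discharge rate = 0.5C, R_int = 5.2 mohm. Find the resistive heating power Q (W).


Convert: R = 5.2 mohm = 0.0052 ohm
Step 1: I = C_rate * capacity = 0.5 * 8.11 = 4.055 A
Step 2: Q = I^2 * R = 4.055^2 * 0.0052 = 16.443 * 0.0052 = 0.08550 W

0.08550 W


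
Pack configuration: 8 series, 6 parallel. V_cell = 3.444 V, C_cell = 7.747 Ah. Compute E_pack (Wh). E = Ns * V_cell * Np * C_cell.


E = Ns * Vcell * Np * Ccell = 8 * 3.444 * 6 * 7.747 = 1281 Wh

1281 Wh


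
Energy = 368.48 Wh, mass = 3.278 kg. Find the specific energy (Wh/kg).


ED = E / m = 368.48 / 3.278 = 112.4 Wh/kg

112.4 Wh/kg


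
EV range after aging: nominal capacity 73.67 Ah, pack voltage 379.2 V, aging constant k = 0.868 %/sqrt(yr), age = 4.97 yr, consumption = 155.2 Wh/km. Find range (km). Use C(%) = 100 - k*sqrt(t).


Step 1: capacity retention = 100 - 0.868 * sqrt(4.97) = 100 - 0.868 * 2.2293 = 98.065%
Step 2: C_now = 73.67 * 98.065/100 = 72.244 Ah
Step 3: E_pack = V * C_now = 379.2 * 72.244 = 27395 Wh
Step 4: range = E_pack / consumption = 27395 / 155.2 = 176.5 km

176.5 km


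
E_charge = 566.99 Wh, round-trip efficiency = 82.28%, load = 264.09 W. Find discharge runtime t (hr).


Step 1: E_discharge = eta/100 * E_charge = 82.28/100 * 566.99 = 466.52 Wh
Step 2: t = E_discharge / P = 466.52 / 264.09 = 1.767 hr

1.767 hr


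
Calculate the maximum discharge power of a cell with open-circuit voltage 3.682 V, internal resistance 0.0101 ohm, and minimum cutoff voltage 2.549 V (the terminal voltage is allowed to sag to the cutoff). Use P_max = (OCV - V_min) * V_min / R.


P_max = (OCV - V_min) * V_min / R = (3.682 - 2.549) * 2.549 / 0.0101 = 1.133 * 2.549 / 0.0101 = 285.9 W

285.9 W


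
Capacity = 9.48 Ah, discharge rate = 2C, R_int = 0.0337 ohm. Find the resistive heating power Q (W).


Step 1: I = C_rate * capacity = 2 * 9.48 = 18.96 A
Step 2: Q = I^2 * R = 18.96^2 * 0.0337 = 359.48 * 0.0337 = 12.11 W

12.11 W


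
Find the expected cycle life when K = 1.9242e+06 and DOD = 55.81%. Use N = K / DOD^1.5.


Step 1: DOD^1.5 = 55.81^1.5 = 416.93
Step 2: N = 1.9242e+06 / 416.93 = 4615 cycles

4615 cycles


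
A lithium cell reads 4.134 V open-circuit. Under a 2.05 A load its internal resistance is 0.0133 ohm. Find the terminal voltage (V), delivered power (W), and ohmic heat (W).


Step 1: V_terminal = OCV - I*R = 4.134 - 2.05 * 0.0133 = 4.1067 V
Step 2: P_out = V_terminal * I = 4.1067 * 2.05 = 8.419 W
Step 3: Q = I^2 * R = 2.05^2 * 0.0133 = 0.05589 W

V=4.1067 V, P=8.419 W, Q=0.05589 W


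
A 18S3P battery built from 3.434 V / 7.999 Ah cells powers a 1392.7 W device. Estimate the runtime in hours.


Step 1: E_pack = Ns * V_cell * Np * C_cell = 18 * 3.434 * 3 * 7.999 = 1483.3 Wh
Step 2: t = E_pack / P = 1483.3 / 1392.7 = 1.065 hr

1.065 hr


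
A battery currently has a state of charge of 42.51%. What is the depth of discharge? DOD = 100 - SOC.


Complement of SOC: DOD = 100% - 42.51% = 57.49%

57.49%


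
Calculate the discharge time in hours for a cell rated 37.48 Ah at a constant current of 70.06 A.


Runtime = 37.48 Ah / 70.06 A = 0.5350 hr

0.5350 hr


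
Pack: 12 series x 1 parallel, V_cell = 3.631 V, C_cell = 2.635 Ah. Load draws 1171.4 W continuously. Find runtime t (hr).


Step 1: E_pack = Ns * V_cell * Np * C_cell = 12 * 3.631 * 1 * 2.635 = 114.81 Wh
Step 2: t = E_pack / P = 114.81 / 1171.4 = 0.09801 hr

0.09801 hr


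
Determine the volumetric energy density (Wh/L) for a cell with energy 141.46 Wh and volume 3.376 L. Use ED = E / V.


Volumetric ED = 141.46 Wh / 3.376 L = 41.90 Wh/L

41.90 Wh/L


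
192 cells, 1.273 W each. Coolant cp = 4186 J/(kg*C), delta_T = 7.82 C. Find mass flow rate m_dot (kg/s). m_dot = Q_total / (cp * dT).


Q_total = 192 * 1.273 = 244.42 W
m_dot = Q_total / (cp * dT) = 244.42 / (4186 * 7.82) = 0.007467 kg/s

0.007467 kg/s


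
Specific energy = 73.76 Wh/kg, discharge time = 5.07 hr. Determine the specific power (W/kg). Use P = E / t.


P_specific = E / t = 73.76 / 5.07 = 14.55 W/kg

14.55 W/kg


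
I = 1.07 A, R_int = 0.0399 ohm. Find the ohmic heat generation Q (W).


I^2 = 1.1449
Q = 1.1449 * 0.0399 = 0.04568 W

0.04568 W


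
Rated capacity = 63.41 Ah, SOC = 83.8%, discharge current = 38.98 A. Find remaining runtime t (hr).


Step 1: remaining = SOC/100 * C_total = 83.8/100 * 63.41 = 53.138 Ah
Step 2: t = remaining / I = 53.138 / 38.98 = 1.363 hr

1.363 hr


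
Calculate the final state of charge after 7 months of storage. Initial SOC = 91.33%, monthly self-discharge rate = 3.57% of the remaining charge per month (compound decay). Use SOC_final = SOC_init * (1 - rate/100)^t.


decay = (1 - 3.57/100)^7 = 0.77533
SOC_final = 91.33 * 0.77533 = 70.81%

70.81%


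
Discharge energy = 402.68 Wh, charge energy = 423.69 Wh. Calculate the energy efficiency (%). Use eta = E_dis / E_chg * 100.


eta_e = E_dis / E_chg * 100 = 402.68 / 423.69 * 100 = 95.04%

95.04%


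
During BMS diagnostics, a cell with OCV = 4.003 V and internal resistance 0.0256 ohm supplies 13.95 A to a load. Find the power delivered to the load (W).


Step 1: V_terminal = OCV - I*R = 4.003 - 13.95 * 0.0256 = 3.6459 V
Step 2: P_out = V_terminal * I = 3.6459 * 13.95 = 50.86 W

50.86 W


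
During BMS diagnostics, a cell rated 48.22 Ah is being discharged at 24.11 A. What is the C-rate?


Rearranging: C_rate = 24.11 / 48.22 = 0.5C

0.5C


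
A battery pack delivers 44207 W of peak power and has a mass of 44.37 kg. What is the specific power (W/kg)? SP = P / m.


Specific power = 44207 W / 44.37 kg = 996.3 W/kg

996.3 W/kg


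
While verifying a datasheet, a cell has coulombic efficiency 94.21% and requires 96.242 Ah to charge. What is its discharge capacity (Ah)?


Q_dis = eta/100 * Q_chg = 94.21/100 * 96.242 = 90.67 Ah

90.67 Ah


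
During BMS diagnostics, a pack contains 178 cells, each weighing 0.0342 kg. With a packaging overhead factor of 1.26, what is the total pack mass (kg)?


Cell mass sum = 178 * 0.0342 = 6.0876 kg
With overhead 1.26: m_pack = 6.0876 * 1.26 = 7.670 kg

7.670 kg


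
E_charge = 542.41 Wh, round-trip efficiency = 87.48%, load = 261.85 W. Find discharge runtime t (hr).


Step 1: E_discharge = eta/100 * E_charge = 87.48/100 * 542.41 = 474.5 Wh
Step 2: t = E_discharge / P = 474.5 / 261.85 = 1.812 hr

1.812 hr


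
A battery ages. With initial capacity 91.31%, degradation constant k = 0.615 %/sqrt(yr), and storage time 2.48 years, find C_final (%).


Step 1: sqrt(2.48 yr) = 1.5748
Step 2: drop = 0.615 * 1.5748 = 0.9685
Step 3: C_final = 91.31 - 0.9685 = 90.34%

90.34%


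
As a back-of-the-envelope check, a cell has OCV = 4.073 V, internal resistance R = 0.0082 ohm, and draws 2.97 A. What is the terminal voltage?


IR drop = 2.97 * 0.0082 = 0.024354 V
V = 4.073 - 0.024354 = 4.049 V

4.049 V


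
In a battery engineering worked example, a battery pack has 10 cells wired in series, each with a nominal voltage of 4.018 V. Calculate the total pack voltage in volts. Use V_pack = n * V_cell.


V_pack = n * V_cell = 10 * 4.018 = 40.18 V

40.18 V


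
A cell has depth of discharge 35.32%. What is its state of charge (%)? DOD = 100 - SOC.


SOC = 100 - DOD = 100 - 35.32 = 64.68%

64.68%
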